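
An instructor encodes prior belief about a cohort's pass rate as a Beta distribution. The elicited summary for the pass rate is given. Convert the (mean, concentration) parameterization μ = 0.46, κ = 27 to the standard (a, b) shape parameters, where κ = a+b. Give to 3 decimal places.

a = 12.420, b = 14.580

Split κ in proportion μ : (1−μ): a = 0.46·27 = 12.420, b = 27 − 12.420 = 14.580.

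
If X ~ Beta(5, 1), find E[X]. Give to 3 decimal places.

E[X] = α/(α+β) = 5/6 = 0.833.

0.833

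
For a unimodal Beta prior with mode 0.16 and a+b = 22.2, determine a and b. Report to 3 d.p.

a = 4.232, b = 17.968

Since the density peak of Beta(a,b) is at (a−1)/(a+b−2),
a = 1 + 0.16(22.2−2) = 4.232 and b = 22.2 − 4.232 = 17.968.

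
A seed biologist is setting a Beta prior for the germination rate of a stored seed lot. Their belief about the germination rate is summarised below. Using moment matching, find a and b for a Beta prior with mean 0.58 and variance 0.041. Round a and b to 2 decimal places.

a = 2.87, b = 2.08

By moment matching, a+b = μ(1−μ)/σ² − 1 = (0.58·0.42)/0.041 − 1 = 5.9415 − 1 = 4.9415.
Since a/(a+b) = μ, a = 0.58·4.9415 = 2.87 and b = 0.42·4.9415 = 2.08.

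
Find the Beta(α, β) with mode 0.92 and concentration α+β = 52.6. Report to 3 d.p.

α = 47.552, β = 5.048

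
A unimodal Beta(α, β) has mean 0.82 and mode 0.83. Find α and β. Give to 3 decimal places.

Let s = α+β. Mean gives α = μs = 0.82s; mode gives (α−1)/(s−2) = 0.83.
Substituting: 0.82s − 1 = 0.83(s−2) = 0.83s − 1.66, so -0.01s = -0.66 and s = 66.0000.
Then α = 0.82×66.0000 = 54.120 and β = s−α = 11.880.

α = 54.120, β = 11.880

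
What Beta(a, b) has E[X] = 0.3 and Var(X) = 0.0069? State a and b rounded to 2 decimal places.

By moment matching, a+b = μ(1−μ)/σ² − 1 = (0.3·0.7)/0.0069 − 1 = 30.4348 − 1 = 29.4348.
Since a/(a+b) = μ, a = 0.3·29.4348 = 8.83 and b = 0.7·29.4348 = 20.60.

a = 8.83, b = 20.60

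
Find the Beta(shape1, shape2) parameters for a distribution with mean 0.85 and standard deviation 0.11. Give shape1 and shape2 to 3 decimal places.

shape1 = 8.107, shape2 = 1.431

Variance = 0.11² = 0.0121. The moment-matching identity shape1+shape2 = μ(1−μ)/Var − 1 gives
shape1+shape2 = 0.1275/0.0121 − 1 = 9.5372, so shape1 = μ·9.5372 = 8.107 and shape2 = (1−μ)·9.5372 = 1.431.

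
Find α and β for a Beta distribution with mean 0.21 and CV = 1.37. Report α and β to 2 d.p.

α = 0.21, β = 0.79

Var = (CV·μ)² = (1.37×0.21)² = 0.082771.
α+β = μ(1−μ)/Var − 1 = 0.1659/0.082771 − 1 = 1.0043.
Thus α = 0.21·1.0043 = 0.21 and β = 0.79·1.0043 = 0.79.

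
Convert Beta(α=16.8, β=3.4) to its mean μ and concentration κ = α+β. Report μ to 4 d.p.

μ = 0.8317, κ = 20.2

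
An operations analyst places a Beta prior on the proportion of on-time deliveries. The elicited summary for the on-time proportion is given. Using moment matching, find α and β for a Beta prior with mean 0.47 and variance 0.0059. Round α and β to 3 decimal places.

α = 19.374, β = 21.847

Let s = α+β. The Beta variance is μ(1−μ)/(s+1).
So s+1 = μ(1−μ)/σ² = (0.47×0.53)/0.0059 = 0.2491/0.0059 = 42.2203, giving s = 41.2203.
Then α = μs = 0.47×41.2203 = 19.374 and β = (1−μ)s = 0.53×41.2203 = 21.847.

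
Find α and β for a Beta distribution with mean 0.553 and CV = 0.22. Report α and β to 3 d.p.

σ = CV·μ = 0.22×0.553 = 0.12166, so σ² = 0.014801.
s+1 = μ(1−μ)/σ² = 0.247191/0.014801 = 16.7008, so s = α+β = 15.7008.
α = μs = 8.683, β = (1−μ)s = 7.018.

α = 8.683, β = 7.018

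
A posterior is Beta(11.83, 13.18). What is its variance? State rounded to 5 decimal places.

0.00958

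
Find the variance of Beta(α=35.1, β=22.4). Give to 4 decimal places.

μ = 35.1/57.5 = 0.610435; Var = μ(1−μ)/(α+β+1) = 0.2378042/58.5 = 0.0041.

0.0041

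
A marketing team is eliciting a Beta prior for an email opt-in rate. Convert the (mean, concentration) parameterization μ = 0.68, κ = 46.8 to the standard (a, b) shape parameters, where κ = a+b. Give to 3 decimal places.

a = 31.824, b = 14.976

Split κ in proportion μ : (1−μ): a = 0.68·46.8 = 31.824, b = 46.8 − 31.824 = 14.976.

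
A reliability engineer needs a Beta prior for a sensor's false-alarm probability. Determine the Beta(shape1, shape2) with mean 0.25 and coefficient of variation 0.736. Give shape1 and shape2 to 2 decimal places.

shape1 = 1.13, shape2 = 3.40

σ = CV·μ = 0.736×0.25 = 0.18400, so σ² = 0.033856.
s+1 = μ(1−μ)/σ² = 0.1875/0.033856 = 5.5382, so s = shape1+shape2 = 4.5382.
shape1 = μs = 1.13, shape2 = (1−μ)s = 3.40.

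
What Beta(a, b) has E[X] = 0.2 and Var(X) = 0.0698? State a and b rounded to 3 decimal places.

a = 0.258, b = 1.034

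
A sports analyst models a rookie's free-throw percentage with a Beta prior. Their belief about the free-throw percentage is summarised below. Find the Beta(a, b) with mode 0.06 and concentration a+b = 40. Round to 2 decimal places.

a = 3.28, b = 36.72

For a,b>1 the mode is (a−1)/(a+b−2), so a = mode·(κ−2)+1 = 0.06×38+1 = 3.28.
And b = (1−mode)·(κ−2)+1 = 0.94×38+1 = 36.72.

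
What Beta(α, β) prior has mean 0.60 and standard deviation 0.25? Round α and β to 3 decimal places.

α = 1.704, β = 1.136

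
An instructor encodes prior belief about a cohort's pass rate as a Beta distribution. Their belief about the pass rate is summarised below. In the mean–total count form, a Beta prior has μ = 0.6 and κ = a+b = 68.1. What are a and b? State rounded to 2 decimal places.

a = 40.86, b = 27.24

Split κ in proportion μ : (1−μ): a = 0.6·68.1 = 40.86, b = 68.1 − 40.86 = 27.24.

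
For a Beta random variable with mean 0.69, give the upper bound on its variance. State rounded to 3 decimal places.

0.214

For fixed mean μ the Beta variance is μ(1−μ)/(α+β+1), increasing as α+β decreases.
Its least upper bound (not attained) is μ(1−μ) = 0.69·0.31 = 0.214.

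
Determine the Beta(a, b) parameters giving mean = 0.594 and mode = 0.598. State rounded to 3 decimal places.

a = 29.106, b = 19.894

Let s = a+b. Mean gives a = μs = 0.594s; mode gives (a−1)/(s−2) = 0.598.
Substituting: 0.594s − 1 = 0.598(s−2) = 0.598s − 1.196, so -0.004s = -0.196 and s = 49.0000.
Then a = 0.594×49.0000 = 29.106 and b = s−a = 19.894.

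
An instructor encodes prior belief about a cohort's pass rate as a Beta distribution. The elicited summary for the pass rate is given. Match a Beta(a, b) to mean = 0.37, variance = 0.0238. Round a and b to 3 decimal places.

a = 3.254, b = 5.540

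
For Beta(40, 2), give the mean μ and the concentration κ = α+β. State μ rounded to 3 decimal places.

μ = 0.952, κ = 42

κ = α+β = 40+2 = 42; μ = α/κ = 40/42 = 0.952.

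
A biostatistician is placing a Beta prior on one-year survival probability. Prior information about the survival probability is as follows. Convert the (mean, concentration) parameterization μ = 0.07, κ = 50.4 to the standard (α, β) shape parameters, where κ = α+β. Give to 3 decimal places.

α = μκ = 0.07×50.4 = 3.528 and β = (1−μ)κ = 0.93×50.4 = 46.872.

α = 3.528, β = 46.872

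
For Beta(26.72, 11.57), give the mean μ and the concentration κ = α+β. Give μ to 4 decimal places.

μ = 0.6978, κ = 38.29

κ = α+β = 26.72+11.57 = 38.29; μ = α/κ = 26.72/38.29 = 0.6978.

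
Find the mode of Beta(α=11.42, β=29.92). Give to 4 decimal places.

The density x^(α−1)(1−x)^(β−1) is maximised at (α−1)/(α+β−2) = 10.42/39.34 = 0.2649.

0.2649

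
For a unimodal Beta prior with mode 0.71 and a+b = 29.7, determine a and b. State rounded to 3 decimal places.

a = 20.667, b = 9.033

Since the density peak of Beta(a,b) is at (a−1)/(a+b−2),
a = 1 + 0.71(29.7−2) = 20.667 and b = 29.7 − 20.667 = 9.033.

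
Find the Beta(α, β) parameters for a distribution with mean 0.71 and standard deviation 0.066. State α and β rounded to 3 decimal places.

α = 32.850, β = 13.418

Variance = 0.066² = 0.004356. The moment-matching identity α+β = μ(1−μ)/Var − 1 gives
α+β = 0.2059/0.004356 − 1 = 46.2681, so α = μ·46.2681 = 32.850 and β = (1−μ)·46.2681 = 13.418.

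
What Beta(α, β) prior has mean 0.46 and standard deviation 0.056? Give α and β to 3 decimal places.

Variance = 0.056² = 0.003136. The moment-matching identity α+β = μ(1−μ)/Var − 1 gives
α+β = 0.2484/0.003136 − 1 = 78.2092, so α = μ·78.2092 = 35.976 and β = (1−μ)·78.2092 = 42.233.

α = 35.976, β = 42.233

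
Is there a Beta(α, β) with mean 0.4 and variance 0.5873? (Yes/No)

For any Beta, Var(X) < E[X]·(1−E[X]).
Here μ(1−μ) = 0.4×0.6 = 0.24, and 0.5873 ≥ 0.24.

No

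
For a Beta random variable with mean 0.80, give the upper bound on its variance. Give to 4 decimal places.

Var = μ(1−μ)/(α+β+1), which approaches μ(1−μ) as α+β → 0.
So the supremum is μ(1−μ) = 0.80×0.20 = 0.1600.

0.1600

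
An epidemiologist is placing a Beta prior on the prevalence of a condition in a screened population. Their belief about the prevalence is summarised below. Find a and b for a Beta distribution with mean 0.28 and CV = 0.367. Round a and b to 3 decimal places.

Var = (CV·μ)² = (0.367×0.28)² = 0.010560.
a+b = μ(1−μ)/Var − 1 = 0.2016/0.010560 − 1 = 18.0916.
Thus a = 0.28·18.0916 = 5.066 and b = 0.72·18.0916 = 13.026.

a = 5.066, b = 13.026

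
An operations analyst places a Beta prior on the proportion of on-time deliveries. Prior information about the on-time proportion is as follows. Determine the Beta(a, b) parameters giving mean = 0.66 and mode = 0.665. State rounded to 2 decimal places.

a = 43.56, b = 22.44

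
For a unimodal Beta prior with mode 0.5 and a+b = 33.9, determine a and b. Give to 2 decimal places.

a = 16.95, b = 16.95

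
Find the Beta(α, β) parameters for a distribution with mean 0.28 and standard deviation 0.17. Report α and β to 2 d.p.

Variance = 0.17² = 0.0289. The moment-matching identity α+β = μ(1−μ)/Var − 1 gives
α+β = 0.2016/0.0289 − 1 = 5.9758, so α = μ·5.9758 = 1.67 and β = (1−μ)·5.9758 = 4.30.

α = 1.67, β = 4.30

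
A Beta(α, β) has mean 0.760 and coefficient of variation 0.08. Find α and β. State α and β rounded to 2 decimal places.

σ = CV·μ = 0.08×0.760 = 0.06080, so σ² = 0.003697.
s+1 = μ(1−μ)/σ² = 0.182400/0.003697 = 49.3421, so s = α+β = 48.3421.
α = μs = 36.74, β = (1−μ)s = 11.60.

α = 36.74, β = 11.60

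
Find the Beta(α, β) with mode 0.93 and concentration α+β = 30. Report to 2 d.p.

α = 27.04, β = 2.96

For α,β>1 the mode is (α−1)/(α+β−2), so α = mode·(κ−2)+1 = 0.93×28+1 = 27.04.
And β = (1−mode)·(κ−2)+1 = 0.07×28+1 = 2.96.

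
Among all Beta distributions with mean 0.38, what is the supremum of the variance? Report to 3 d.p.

0.236

For fixed mean μ the Beta variance is μ(1−μ)/(α+β+1), increasing as α+β decreases.
Its least upper bound (not attained) is μ(1−μ) = 0.38·0.62 = 0.236.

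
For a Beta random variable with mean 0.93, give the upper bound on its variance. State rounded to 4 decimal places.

For fixed mean μ the Beta variance is μ(1−μ)/(α+β+1), increasing as α+β decreases.
Its least upper bound (not attained) is μ(1−μ) = 0.93·0.07 = 0.0651.

0.0651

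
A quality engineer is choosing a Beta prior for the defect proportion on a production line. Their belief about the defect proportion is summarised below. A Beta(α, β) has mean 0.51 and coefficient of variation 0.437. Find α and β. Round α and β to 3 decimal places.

α = 2.056, β = 1.975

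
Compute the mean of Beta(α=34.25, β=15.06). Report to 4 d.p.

E[X] = α/(α+β) = 34.25/49.31 = 0.6946.

0.6946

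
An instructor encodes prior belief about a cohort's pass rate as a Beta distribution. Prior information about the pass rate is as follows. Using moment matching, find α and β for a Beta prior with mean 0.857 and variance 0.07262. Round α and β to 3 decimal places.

α = 0.589, β = 0.098

Write ν = α+β; then α = μν and Var = μ(1−μ)/(ν+1).
ν = μ(1−μ)/Var − 1 = 0.122551/0.07262 − 1 = 0.6876.
α = 0.857·0.6876 = 0.589, β = 0.143·0.6876 = 0.098.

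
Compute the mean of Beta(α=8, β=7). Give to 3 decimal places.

The Beta mean is α/(α+β) = 8/(8+7) = 0.533.

0.533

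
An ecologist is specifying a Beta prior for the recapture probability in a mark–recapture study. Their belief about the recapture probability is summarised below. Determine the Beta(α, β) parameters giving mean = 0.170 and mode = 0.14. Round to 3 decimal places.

α = 4.080, β = 19.920

With s = α+β: μ = α/s and mode = (α−1)/(s−2). Eliminating α = μs,
μs − 1 = m(s−2) ⇒ s(μ−m) = 1−2m ⇒ s = 0.72/0.030 = 24.0000.
So α = μs = 4.080, β = (1−μ)s = 19.920.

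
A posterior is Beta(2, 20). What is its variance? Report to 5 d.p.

0.00359

μ = 2/22 = 0.090909; Var = μ(1−μ)/(α+β+1) = 0.0826446/23 = 0.00359.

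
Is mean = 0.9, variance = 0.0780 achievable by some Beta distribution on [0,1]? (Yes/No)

Yes

The Beta variance bound is σ² < μ(1−μ).
Here μ(1−μ) = 0.9×0.1 = 0.09, and 0.0780 < 0.09.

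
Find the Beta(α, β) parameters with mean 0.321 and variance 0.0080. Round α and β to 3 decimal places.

α = 8.425, β = 17.820

Write ν = α+β; then α = μν and Var = μ(1−μ)/(ν+1).
ν = μ(1−μ)/Var − 1 = 0.217959/0.0080 − 1 = 26.2449.
α = 0.321·26.2449 = 8.425, β = 0.679·26.2449 = 17.820.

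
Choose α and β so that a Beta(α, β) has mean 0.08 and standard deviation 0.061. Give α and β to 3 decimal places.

α = 1.502, β = 17.277

σ² = 0.061² = 0.003721.
With s = α+β, Var = μ(1−μ)/(s+1), so s+1 = (0.08×0.92)/0.003721 = 19.7796 and s = 18.7796.
α = μs = 1.502, β = (1−μ)s = 17.277.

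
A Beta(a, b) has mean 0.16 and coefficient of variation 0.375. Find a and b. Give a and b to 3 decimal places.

a = 5.813, b = 30.520

σ = CV·μ = 0.375×0.16 = 0.06000, so σ² = 0.003600.
s+1 = μ(1−μ)/σ² = 0.1344/0.003600 = 37.3333, so s = a+b = 36.3333.
a = μs = 5.813, b = (1−μ)s = 30.520.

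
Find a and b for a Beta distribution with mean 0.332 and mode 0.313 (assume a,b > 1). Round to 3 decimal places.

a = 6.535, b = 13.149

Let s = a+b. Mean gives a = μs = 0.332s; mode gives (a−1)/(s−2) = 0.313.
Substituting: 0.332s − 1 = 0.313(s−2) = 0.313s − 0.626, so 0.019s = 0.374 and s = 19.6842.
Then a = 0.332×19.6842 = 6.535 and b = s−a = 13.149.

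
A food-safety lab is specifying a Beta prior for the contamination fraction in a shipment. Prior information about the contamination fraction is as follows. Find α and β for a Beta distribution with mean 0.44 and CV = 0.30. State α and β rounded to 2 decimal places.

Var = (CV·μ)² = (0.30×0.44)² = 0.017424.
α+β = μ(1−μ)/Var − 1 = 0.2464/0.017424 − 1 = 13.1414.
Thus α = 0.44·13.1414 = 5.78 and β = 0.56·13.1414 = 7.36.

α = 5.78, β = 7.36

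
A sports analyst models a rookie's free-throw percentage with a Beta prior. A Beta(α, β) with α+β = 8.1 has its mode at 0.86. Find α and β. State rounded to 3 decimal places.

Mode = (α−1)/(κ−2) with κ = α+β, so α−1 = 0.86·6.1 = 5.246.
α = 6.246; β = κ − α = 1.854.

α = 6.246, β = 1.854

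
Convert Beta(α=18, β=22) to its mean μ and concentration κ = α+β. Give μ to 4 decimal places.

κ = α+β = 18+22 = 40; μ = α/κ = 18/40 = 0.4500.

μ = 0.4500, κ = 40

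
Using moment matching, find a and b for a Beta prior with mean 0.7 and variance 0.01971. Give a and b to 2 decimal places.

Write ν = a+b; then a = μν and Var = μ(1−μ)/(ν+1).
ν = μ(1−μ)/Var − 1 = 0.21/0.01971 − 1 = 9.6545.
a = 0.7·9.6545 = 6.76, b = 0.3·9.6545 = 2.90.

a = 6.76, b = 2.90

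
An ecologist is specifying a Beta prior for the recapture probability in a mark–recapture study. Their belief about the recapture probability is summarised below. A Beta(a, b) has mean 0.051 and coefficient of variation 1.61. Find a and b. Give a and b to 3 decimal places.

a = 0.315, b = 5.864

σ = CV·μ = 1.61×0.051 = 0.08211, so σ² = 0.006742.
s+1 = μ(1−μ)/σ² = 0.048399/0.006742 = 7.1787, so s = a+b = 6.1787.
a = μs = 0.315, b = (1−μ)s = 5.864.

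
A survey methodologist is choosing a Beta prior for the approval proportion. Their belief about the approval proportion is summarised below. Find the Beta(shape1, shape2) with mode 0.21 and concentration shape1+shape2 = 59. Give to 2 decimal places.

shape1 = 12.97, shape2 = 46.03

Mode = (shape1−1)/(κ−2) with κ = shape1+shape2, so shape1−1 = 0.21·57 = 11.97.
shape1 = 12.97; shape2 = κ − shape1 = 46.03.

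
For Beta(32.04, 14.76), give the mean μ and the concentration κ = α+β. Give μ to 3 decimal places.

μ = 0.685, κ = 46.80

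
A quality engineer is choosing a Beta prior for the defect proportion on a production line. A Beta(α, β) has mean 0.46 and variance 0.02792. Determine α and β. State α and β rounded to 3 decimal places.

α = 3.633, β = 4.264

By moment matching, α+β = μ(1−μ)/σ² − 1 = (0.46·0.54)/0.02792 − 1 = 8.8968 − 1 = 7.8968.
Since α/(α+β) = μ, α = 0.46·7.8968 = 3.633 and β = 0.54·7.8968 = 4.264.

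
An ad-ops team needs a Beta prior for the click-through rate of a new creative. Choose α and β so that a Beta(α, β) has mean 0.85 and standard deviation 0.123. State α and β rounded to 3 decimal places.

Variance = 0.123² = 0.015129. The moment-matching identity α+β = μ(1−μ)/Var − 1 gives
α+β = 0.1275/0.015129 − 1 = 7.4275, so α = μ·7.4275 = 6.313 and β = (1−μ)·7.4275 = 1.114.

α = 6.313, β = 1.114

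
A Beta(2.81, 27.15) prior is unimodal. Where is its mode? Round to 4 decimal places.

0.0647

The density x^(α−1)(1−x)^(β−1) is maximised at (α−1)/(α+β−2) = 1.81/27.96 = 0.0647.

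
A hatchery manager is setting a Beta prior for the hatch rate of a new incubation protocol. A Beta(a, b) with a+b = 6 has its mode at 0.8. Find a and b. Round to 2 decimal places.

a = 4.20, b = 1.80

Since the density peak of Beta(a,b) is at (a−1)/(a+b−2),
a = 1 + 0.8(6−2) = 4.20 and b = 6 − 4.20 = 1.80.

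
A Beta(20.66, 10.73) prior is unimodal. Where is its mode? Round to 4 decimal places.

The density x^(α−1)(1−x)^(β−1) is maximised at (α−1)/(α+β−2) = 19.66/29.39 = 0.6689.

0.6689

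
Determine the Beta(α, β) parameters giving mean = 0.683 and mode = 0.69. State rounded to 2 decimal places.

α = 37.08, β = 17.21

Let s = α+β. Mean gives α = μs = 0.683s; mode gives (α−1)/(s−2) = 0.69.
Substituting: 0.683s − 1 = 0.69(s−2) = 0.69s − 1.38, so -0.007s = -0.38 and s = 54.2857.
Then α = 0.683×54.2857 = 37.08 and β = s−α = 17.21.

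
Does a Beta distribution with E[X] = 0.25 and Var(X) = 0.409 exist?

No

For any Beta, Var(X) < E[X]·(1−E[X]).
Here μ(1−μ) = 0.25×0.75 = 0.1875, and 0.409 ≥ 0.1875.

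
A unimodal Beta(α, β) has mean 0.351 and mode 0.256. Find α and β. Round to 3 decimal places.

α = 1.803, β = 3.334

Let s = α+β. Mean gives α = μs = 0.351s; mode gives (α−1)/(s−2) = 0.256.
Substituting: 0.351s − 1 = 0.256(s−2) = 0.256s − 0.512, so 0.095s = 0.488 and s = 5.1368.
Then α = 0.351×5.1368 = 1.803 and β = s−α = 3.334.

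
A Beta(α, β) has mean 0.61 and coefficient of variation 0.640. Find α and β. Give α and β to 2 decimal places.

σ = CV·μ = 0.640×0.61 = 0.39040, so σ² = 0.152412.
s+1 = μ(1−μ)/σ² = 0.2379/0.152412 = 1.5609, so s = α+β = 0.5609.
α = μs = 0.34, β = (1−μ)s = 0.22.

α = 0.34, β = 0.22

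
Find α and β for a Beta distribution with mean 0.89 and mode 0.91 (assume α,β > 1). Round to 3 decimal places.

With s = α+β: μ = α/s and mode = (α−1)/(s−2). Eliminating α = μs,
μs − 1 = m(s−2) ⇒ s(μ−m) = 1−2m ⇒ s = -0.82/-0.02 = 41.0000.
So α = μs = 36.490, β = (1−μ)s = 4.510.

α = 36.490, β = 4.510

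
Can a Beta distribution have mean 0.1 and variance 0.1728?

The Beta variance bound is σ² < μ(1−μ).
Here μ(1−μ) = 0.1×0.9 = 0.09, and 0.1728 ≥ 0.09.

No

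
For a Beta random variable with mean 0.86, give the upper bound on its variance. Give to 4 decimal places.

0.1204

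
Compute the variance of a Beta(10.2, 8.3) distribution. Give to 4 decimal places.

0.0127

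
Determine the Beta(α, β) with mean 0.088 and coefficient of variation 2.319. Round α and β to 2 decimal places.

σ = CV·μ = 2.319×0.088 = 0.20407, so σ² = 0.041645.
s+1 = μ(1−μ)/σ² = 0.080256/0.041645 = 1.9271, so s = α+β = 0.9271.
α = μs = 0.08, β = (1−μ)s = 0.85.

α = 0.08, β = 0.85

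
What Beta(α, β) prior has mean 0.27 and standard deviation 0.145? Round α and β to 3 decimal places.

First σ² = 0.021025. Setting α = μn, β = (1−μ)n with n = α+β,
μ(1−μ)/(n+1) = 0.021025 ⇒ n+1 = 0.1971/0.021025 = 9.3746 ⇒ n = 8.3746.
Hence α = 0.27×8.3746 = 2.261, β = 0.73×8.3746 = 6.113.

α = 2.261, β = 6.113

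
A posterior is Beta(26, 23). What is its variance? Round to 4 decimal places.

0.0050

μ = 26/49 = 0.530612; Var = μ(1−μ)/(α+β+1) = 0.2490629/50 = 0.0050.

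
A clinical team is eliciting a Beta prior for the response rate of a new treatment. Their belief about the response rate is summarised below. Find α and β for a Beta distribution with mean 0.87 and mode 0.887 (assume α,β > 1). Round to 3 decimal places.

α = 39.611, β = 5.919

Let s = α+β. Mean gives α = μs = 0.87s; mode gives (α−1)/(s−2) = 0.887.
Substituting: 0.87s − 1 = 0.887(s−2) = 0.887s − 1.774, so -0.017s = -0.774 and s = 45.5294.
Then α = 0.87×45.5294 = 39.611 and β = s−α = 5.919.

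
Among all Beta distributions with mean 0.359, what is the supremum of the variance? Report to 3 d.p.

For fixed mean μ the Beta variance is μ(1−μ)/(α+β+1), increasing as α+β decreases.
Its least upper bound (not attained) is μ(1−μ) = 0.359·0.641 = 0.230.

0.230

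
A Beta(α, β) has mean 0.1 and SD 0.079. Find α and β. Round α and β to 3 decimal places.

α = 1.342, β = 12.079

First σ² = 0.006241. Setting α = μn, β = (1−μ)n with n = α+β,
μ(1−μ)/(n+1) = 0.006241 ⇒ n+1 = 0.09/0.006241 = 14.4208 ⇒ n = 13.4208.
Hence α = 0.1×13.4208 = 1.342, β = 0.9×13.4208 = 12.079.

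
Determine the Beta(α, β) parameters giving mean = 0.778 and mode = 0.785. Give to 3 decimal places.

α = 63.351, β = 18.077

Let s = α+β. Mean gives α = μs = 0.778s; mode gives (α−1)/(s−2) = 0.785.
Substituting: 0.778s − 1 = 0.785(s−2) = 0.785s − 1.570, so -0.007s = -0.570 and s = 81.4286.
Then α = 0.778×81.4286 = 63.351 and β = s−α = 18.077.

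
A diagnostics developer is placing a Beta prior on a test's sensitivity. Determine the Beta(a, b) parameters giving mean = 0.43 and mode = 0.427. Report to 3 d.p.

a = 20.927, b = 27.740

Let s = a+b. Mean gives a = μs = 0.43s; mode gives (a−1)/(s−2) = 0.427.
Substituting: 0.43s − 1 = 0.427(s−2) = 0.427s − 0.854, so 0.003s = 0.146 and s = 48.6667.
Then a = 0.43×48.6667 = 20.927 and b = s−a = 27.740.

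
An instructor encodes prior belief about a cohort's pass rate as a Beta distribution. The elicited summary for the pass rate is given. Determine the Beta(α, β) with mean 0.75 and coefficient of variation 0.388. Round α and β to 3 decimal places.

α = 0.911, β = 0.304

Var = (CV·μ)² = (0.388×0.75)² = 0.084681.
α+β = μ(1−μ)/Var − 1 = 0.1875/0.084681 − 1 = 1.2142.
Thus α = 0.75·1.2142 = 0.911 and β = 0.25·1.2142 = 0.304.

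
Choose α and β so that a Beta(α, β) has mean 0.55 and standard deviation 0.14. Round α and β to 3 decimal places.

σ² = 0.14² = 0.0196.
With s = α+β, Var = μ(1−μ)/(s+1), so s+1 = (0.55×0.45)/0.0196 = 12.6276 and s = 11.6276.
α = μs = 6.395, β = (1−μ)s = 5.232.

α = 6.395, β = 5.232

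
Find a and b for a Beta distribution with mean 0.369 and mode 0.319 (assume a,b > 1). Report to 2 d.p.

With s = a+b: μ = a/s and mode = (a−1)/(s−2). Eliminating a = μs,
μs − 1 = m(s−2) ⇒ s(μ−m) = 1−2m ⇒ s = 0.362/0.050 = 7.2400.
So a = μs = 2.67, b = (1−μ)s = 4.57.

a = 2.67, b = 4.57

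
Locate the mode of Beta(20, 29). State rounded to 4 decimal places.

0.4043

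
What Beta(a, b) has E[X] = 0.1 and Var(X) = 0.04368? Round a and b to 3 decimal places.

a = 0.106, b = 0.954

By moment matching, a+b = μ(1−μ)/σ² − 1 = (0.1·0.9)/0.04368 − 1 = 2.0604 − 1 = 1.0604.
Since a/(a+b) = μ, a = 0.1·1.0604 = 0.106 and b = 0.9·1.0604 = 0.954.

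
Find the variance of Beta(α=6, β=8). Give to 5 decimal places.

0.01633

Var = αβ/[(α+β)²(α+β+1)] = (6×8)/(14²×15) = 48/2940 = 0.01633.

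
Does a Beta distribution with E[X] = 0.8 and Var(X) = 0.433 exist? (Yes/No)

No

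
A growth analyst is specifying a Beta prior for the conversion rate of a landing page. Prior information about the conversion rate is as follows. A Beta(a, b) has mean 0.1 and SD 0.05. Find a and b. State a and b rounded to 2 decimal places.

a = 3.50, b = 31.50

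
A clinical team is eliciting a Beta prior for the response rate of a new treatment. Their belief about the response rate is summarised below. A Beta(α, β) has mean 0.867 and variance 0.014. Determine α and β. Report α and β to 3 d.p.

α = 6.274, β = 0.962

Write ν = α+β; then α = μν and Var = μ(1−μ)/(ν+1).
ν = μ(1−μ)/Var − 1 = 0.115311/0.014 − 1 = 7.2365.
α = 0.867·7.2365 = 6.274, β = 0.133·7.2365 = 0.962.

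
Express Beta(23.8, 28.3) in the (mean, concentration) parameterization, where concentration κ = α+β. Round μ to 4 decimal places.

κ = α+β = 23.8+28.3 = 52.1; μ = α/κ = 23.8/52.1 = 0.4568.

μ = 0.4568, κ = 52.1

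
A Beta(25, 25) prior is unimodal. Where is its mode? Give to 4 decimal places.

With α,β > 1, mode = (α−1)/(α+β−2) = 24/48 = 0.5000.

0.5000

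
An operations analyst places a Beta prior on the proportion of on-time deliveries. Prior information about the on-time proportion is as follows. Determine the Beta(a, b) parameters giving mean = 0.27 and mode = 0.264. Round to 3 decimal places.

a = 21.240, b = 57.427

With s = a+b: μ = a/s and mode = (a−1)/(s−2). Eliminating a = μs,
μs − 1 = m(s−2) ⇒ s(μ−m) = 1−2m ⇒ s = 0.472/0.006 = 78.6667.
So a = μs = 21.240, b = (1−μ)s = 57.427.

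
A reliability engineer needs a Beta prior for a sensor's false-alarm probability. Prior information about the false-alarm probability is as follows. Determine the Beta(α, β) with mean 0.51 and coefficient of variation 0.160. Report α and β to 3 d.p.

Var = (CV·μ)² = (0.160×0.51)² = 0.006659.
α+β = μ(1−μ)/Var − 1 = 0.2499/0.006659 − 1 = 36.5306.
Thus α = 0.51·36.5306 = 18.631 and β = 0.49·36.5306 = 17.900.

α = 18.631, β = 17.900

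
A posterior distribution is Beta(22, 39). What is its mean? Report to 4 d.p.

0.3607

The Beta mean is α/(α+β) = 22/(22+39) = 0.3607.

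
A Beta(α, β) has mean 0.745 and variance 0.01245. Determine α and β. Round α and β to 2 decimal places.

α = 10.62, β = 3.64

Let s = α+β. The Beta variance is μ(1−μ)/(s+1).
So s+1 = μ(1−μ)/σ² = (0.745×0.255)/0.01245 = 0.189975/0.01245 = 15.2590, giving s = 14.2590.
Then α = μs = 0.745×14.2590 = 10.62 and β = (1−μ)s = 0.255×14.2590 = 3.64.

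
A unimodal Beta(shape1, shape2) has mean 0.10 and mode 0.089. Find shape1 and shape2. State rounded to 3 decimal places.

Let s = shape1+shape2. Mean gives shape1 = μs = 0.10s; mode gives (shape1−1)/(s−2) = 0.089.
Substituting: 0.10s − 1 = 0.089(s−2) = 0.089s − 0.178, so 0.011s = 0.822 and s = 74.7273.
Then shape1 = 0.10×74.7273 = 7.473 and shape2 = s−shape1 = 67.255.

shape1 = 7.473, shape2 = 67.255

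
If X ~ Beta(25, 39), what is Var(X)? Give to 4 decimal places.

0.0037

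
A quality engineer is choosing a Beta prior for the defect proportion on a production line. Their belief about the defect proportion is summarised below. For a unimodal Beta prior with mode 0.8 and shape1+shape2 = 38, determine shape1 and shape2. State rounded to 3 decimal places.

shape1 = 29.800, shape2 = 8.200

For shape1,shape2>1 the mode is (shape1−1)/(shape1+shape2−2), so shape1 = mode·(κ−2)+1 = 0.8×36+1 = 29.800.
And shape2 = (1−mode)·(κ−2)+1 = 0.2×36+1 = 8.200.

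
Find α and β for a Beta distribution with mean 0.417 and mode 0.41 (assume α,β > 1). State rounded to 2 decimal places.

With s = α+β: μ = α/s and mode = (α−1)/(s−2). Eliminating α = μs,
μs − 1 = m(s−2) ⇒ s(μ−m) = 1−2m ⇒ s = 0.18/0.007 = 25.7143.
So α = μs = 10.72, β = (1−μ)s = 14.99.

α = 10.72, β = 14.99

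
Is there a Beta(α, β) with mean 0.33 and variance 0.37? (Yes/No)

The Beta variance bound is σ² < μ(1−μ).
Here μ(1−μ) = 0.33×0.67 = 0.2211, and 0.37 ≥ 0.2211.

No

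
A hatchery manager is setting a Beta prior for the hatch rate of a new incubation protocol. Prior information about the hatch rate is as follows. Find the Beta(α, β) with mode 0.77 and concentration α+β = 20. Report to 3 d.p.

Since the density peak of Beta(α,β) is at (α−1)/(α+β−2),
α = 1 + 0.77(20−2) = 14.860 and β = 20 − 14.860 = 5.140.

α = 14.860, β = 5.140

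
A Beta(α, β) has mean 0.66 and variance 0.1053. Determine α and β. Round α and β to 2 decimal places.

α = 0.75, β = 0.38

Let s = α+β. The Beta variance is μ(1−μ)/(s+1).
So s+1 = μ(1−μ)/σ² = (0.66×0.34)/0.1053 = 0.2244/0.1053 = 2.1311, giving s = 1.1311.
Then α = μs = 0.66×1.1311 = 0.75 and β = (1−μ)s = 0.34×1.1311 = 0.38.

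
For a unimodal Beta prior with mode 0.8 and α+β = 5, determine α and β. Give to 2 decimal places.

Since the density peak of Beta(α,β) is at (α−1)/(α+β−2),
α = 1 + 0.8(5−2) = 3.40 and β = 5 − 3.40 = 1.60.

α = 3.40, β = 1.60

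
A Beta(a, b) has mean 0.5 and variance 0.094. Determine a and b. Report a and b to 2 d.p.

a = 0.83, b = 0.83

By moment matching, a+b = μ(1−μ)/σ² − 1 = (0.5·0.5)/0.094 − 1 = 2.6596 − 1 = 1.6596.
Since a/(a+b) = μ, a = 0.5·1.6596 = 0.83 and b = 0.5·1.6596 = 0.83.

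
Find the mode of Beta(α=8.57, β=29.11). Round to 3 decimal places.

The density x^(α−1)(1−x)^(β−1) is maximised at (α−1)/(α+β−2) = 7.57/35.68 = 0.212.

0.212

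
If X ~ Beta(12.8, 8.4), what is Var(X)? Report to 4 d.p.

0.0108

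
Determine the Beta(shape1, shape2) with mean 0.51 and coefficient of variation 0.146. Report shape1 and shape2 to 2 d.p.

Var = (CV·μ)² = (0.146×0.51)² = 0.005544.
shape1+shape2 = μ(1−μ)/Var − 1 = 0.2499/0.005544 − 1 = 44.0734.
Thus shape1 = 0.51·44.0734 = 22.48 and shape2 = 0.49·44.0734 = 21.60.

shape1 = 22.48, shape2 = 21.60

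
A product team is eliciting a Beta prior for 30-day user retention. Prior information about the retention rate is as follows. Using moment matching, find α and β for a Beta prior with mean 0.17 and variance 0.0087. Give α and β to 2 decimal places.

α = 2.59, β = 12.63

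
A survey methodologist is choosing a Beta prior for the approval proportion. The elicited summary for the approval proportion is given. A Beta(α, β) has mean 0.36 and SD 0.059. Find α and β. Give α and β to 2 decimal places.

α = 23.47, β = 41.72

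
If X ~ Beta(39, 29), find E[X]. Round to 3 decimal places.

E[X] = α/(α+β) = 39/68 = 0.574.

0.574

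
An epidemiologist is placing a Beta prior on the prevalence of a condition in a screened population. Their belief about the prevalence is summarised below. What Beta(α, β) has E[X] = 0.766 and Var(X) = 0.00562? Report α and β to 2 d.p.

α = 23.66, β = 7.23

Write ν = α+β; then α = μν and Var = μ(1−μ)/(ν+1).
ν = μ(1−μ)/Var − 1 = 0.179244/0.00562 − 1 = 30.8940.
α = 0.766·30.8940 = 23.66, β = 0.234·30.8940 = 7.23.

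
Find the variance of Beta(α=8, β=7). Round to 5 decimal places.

Var = αβ/[(α+β)²(α+β+1)] = (8×7)/(15²×16) = 56/3600 = 0.01556.

0.01556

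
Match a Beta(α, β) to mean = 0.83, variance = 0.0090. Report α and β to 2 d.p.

Let s = α+β. The Beta variance is μ(1−μ)/(s+1).
So s+1 = μ(1−μ)/σ² = (0.83×0.17)/0.0090 = 0.1411/0.0090 = 15.6778, giving s = 14.6778.
Then α = μs = 0.83×14.6778 = 12.18 and β = (1−μ)s = 0.17×14.6778 = 2.50.

α = 12.18, β = 2.50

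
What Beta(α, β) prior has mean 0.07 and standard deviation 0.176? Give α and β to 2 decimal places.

α = 0.08, β = 1.02

First σ² = 0.030976. Setting α = μn, β = (1−μ)n with n = α+β,
μ(1−μ)/(n+1) = 0.030976 ⇒ n+1 = 0.0651/0.030976 = 2.1016 ⇒ n = 1.1016.
Hence α = 0.07×1.1016 = 0.08, β = 0.93×1.1016 = 1.02.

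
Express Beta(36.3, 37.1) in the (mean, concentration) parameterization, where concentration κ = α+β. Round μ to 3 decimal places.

μ = 0.495, κ = 73.4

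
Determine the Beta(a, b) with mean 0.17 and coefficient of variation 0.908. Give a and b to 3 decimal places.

Var = (CV·μ)² = (0.908×0.17)² = 0.023827.
a+b = μ(1−μ)/Var − 1 = 0.1411/0.023827 − 1 = 4.9219.
Thus a = 0.17·4.9219 = 0.837 and b = 0.83·4.9219 = 4.085.

a = 0.837, b = 4.085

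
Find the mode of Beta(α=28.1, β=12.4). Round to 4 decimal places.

The density x^(α−1)(1−x)^(β−1) is maximised at (α−1)/(α+β−2) = 27.1/38.5 = 0.7039.

0.7039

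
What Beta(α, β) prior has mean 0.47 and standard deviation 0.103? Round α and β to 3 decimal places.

α = 10.566, β = 11.914

Variance = 0.103² = 0.010609. The moment-matching identity α+β = μ(1−μ)/Var − 1 gives
α+β = 0.2491/0.010609 − 1 = 22.4801, so α = μ·22.4801 = 10.566 and β = (1−μ)·22.4801 = 11.914.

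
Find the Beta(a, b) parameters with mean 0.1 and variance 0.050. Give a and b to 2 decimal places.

a = 0.08, b = 0.72

Let s = a+b. The Beta variance is μ(1−μ)/(s+1).
So s+1 = μ(1−μ)/σ² = (0.1×0.9)/0.050 = 0.09/0.050 = 1.8000, giving s = 0.8000.
Then a = μs = 0.1×0.8000 = 0.08 and b = (1−μ)s = 0.9×0.8000 = 0.72.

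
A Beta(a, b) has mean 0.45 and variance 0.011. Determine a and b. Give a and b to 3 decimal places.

a = 9.675, b = 11.825

Write ν = a+b; then a = μν and Var = μ(1−μ)/(ν+1).
ν = μ(1−μ)/Var − 1 = 0.2475/0.011 − 1 = 21.5000.
a = 0.45·21.5000 = 9.675, b = 0.55·21.5000 = 11.825.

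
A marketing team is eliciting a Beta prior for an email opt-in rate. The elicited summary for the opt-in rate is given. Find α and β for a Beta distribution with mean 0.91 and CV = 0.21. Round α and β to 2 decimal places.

α = 1.13, β = 0.11

σ = CV·μ = 0.21×0.91 = 0.19110, so σ² = 0.036519.
s+1 = μ(1−μ)/σ² = 0.0819/0.036519 = 2.2427, so s = α+β = 1.2427.
α = μs = 1.13, β = (1−μ)s = 0.11.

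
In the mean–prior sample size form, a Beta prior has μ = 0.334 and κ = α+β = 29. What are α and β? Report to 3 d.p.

Split κ in proportion μ : (1−μ): α = 0.334·29 = 9.686, β = 29 − 9.686 = 19.314.

α = 9.686, β = 19.314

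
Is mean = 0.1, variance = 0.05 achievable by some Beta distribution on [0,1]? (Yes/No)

Yes

The Beta variance bound is σ² < μ(1−μ).
Here μ(1−μ) = 0.1×0.9 = 0.09, and 0.05 < 0.09.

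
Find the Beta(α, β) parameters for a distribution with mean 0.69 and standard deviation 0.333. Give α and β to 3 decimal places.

α = 0.641, β = 0.288

Variance = 0.333² = 0.110889. The moment-matching identity α+β = μ(1−μ)/Var − 1 gives
α+β = 0.2139/0.110889 − 1 = 0.9290, so α = μ·0.9290 = 0.641 and β = (1−μ)·0.9290 = 0.288.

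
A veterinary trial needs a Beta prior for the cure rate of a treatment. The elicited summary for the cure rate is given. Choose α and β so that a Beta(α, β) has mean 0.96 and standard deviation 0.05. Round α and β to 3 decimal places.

σ² = 0.05² = 0.0025.
With s = α+β, Var = μ(1−μ)/(s+1), so s+1 = (0.96×0.04)/0.0025 = 15.3600 and s = 14.3600.
α = μs = 13.786, β = (1−μ)s = 0.574.

α = 13.786, β = 0.574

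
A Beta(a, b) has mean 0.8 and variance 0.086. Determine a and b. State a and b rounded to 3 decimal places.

By moment matching, a+b = μ(1−μ)/σ² − 1 = (0.8·0.2)/0.086 − 1 = 1.8605 − 1 = 0.8605.
Since a/(a+b) = μ, a = 0.8·0.8605 = 0.688 and b = 0.2·0.8605 = 0.172.

a = 0.688, b = 0.172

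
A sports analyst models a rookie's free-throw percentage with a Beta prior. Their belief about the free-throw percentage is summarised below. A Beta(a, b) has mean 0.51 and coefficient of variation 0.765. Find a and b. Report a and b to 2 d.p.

Var = (CV·μ)² = (0.765×0.51)² = 0.152217.
a+b = μ(1−μ)/Var − 1 = 0.2499/0.152217 − 1 = 0.6417.
Thus a = 0.51·0.6417 = 0.33 and b = 0.49·0.6417 = 0.31.

a = 0.33, b = 0.31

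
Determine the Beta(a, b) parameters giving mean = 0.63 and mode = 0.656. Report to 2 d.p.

a = 7.56, b = 4.44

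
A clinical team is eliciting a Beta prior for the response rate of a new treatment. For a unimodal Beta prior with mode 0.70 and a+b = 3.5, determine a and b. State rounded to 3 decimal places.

a = 2.050, b = 1.450

For a,b>1 the mode is (a−1)/(a+b−2), so a = mode·(κ−2)+1 = 0.70×1.5+1 = 2.050.
And b = (1−mode)·(κ−2)+1 = 0.30×1.5+1 = 1.450.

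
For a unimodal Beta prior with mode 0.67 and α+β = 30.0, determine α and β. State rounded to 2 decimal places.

α = 19.76, β = 10.24

Since the density peak of Beta(α,β) is at (α−1)/(α+β−2),
α = 1 + 0.67(30.0−2) = 19.76 and β = 30.0 − 19.76 = 10.24.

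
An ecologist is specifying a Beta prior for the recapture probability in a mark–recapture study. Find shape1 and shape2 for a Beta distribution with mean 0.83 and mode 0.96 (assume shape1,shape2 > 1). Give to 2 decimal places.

shape1 = 5.87, shape2 = 1.20

Let s = shape1+shape2. Mean gives shape1 = μs = 0.83s; mode gives (shape1−1)/(s−2) = 0.96.
Substituting: 0.83s − 1 = 0.96(s−2) = 0.96s − 1.92, so -0.13s = -0.92 and s = 7.0769.
Then shape1 = 0.83×7.0769 = 5.87 and shape2 = s−shape1 = 1.20.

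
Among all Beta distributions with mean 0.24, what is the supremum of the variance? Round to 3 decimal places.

0.182

Var = μ(1−μ)/(α+β+1), which approaches μ(1−μ) as α+β → 0.
So the supremum is μ(1−μ) = 0.24×0.76 = 0.182.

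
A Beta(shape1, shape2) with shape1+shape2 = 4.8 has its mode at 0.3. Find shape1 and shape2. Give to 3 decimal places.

shape1 = 1.840, shape2 = 2.960

For shape1,shape2>1 the mode is (shape1−1)/(shape1+shape2−2), so shape1 = mode·(κ−2)+1 = 0.3×2.8+1 = 1.840.
And shape2 = (1−mode)·(κ−2)+1 = 0.7×2.8+1 = 2.960.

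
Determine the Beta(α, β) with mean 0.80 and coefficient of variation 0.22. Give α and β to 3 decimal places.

α = 3.332, β = 0.833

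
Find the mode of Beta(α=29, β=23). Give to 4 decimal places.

The density x^(α−1)(1−x)^(β−1) is maximised at (α−1)/(α+β−2) = 28/50 = 0.5600.

0.5600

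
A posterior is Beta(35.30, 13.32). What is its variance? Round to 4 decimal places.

α+β = 48.62 and αβ = 470.1960, so Var = αβ/[(α+β)²(α+β+1)] = 470.1960/117296.936328 = 0.0040.

0.0040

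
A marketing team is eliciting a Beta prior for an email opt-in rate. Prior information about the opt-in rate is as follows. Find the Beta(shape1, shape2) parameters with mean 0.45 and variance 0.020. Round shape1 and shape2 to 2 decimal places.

Let s = shape1+shape2. The Beta variance is μ(1−μ)/(s+1).
So s+1 = μ(1−μ)/σ² = (0.45×0.55)/0.020 = 0.2475/0.020 = 12.3750, giving s = 11.3750.
Then shape1 = μs = 0.45×11.3750 = 5.12 and shape2 = (1−μ)s = 0.55×11.3750 = 6.26.

shape1 = 5.12, shape2 = 6.26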